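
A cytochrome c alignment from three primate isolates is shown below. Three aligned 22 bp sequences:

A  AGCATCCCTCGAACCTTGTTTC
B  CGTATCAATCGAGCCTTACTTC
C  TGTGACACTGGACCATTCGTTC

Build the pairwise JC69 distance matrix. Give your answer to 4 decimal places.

A–B: 7/22 sites differ → p ≈ 0.318182, d = −0.75 ln(1 − 0.424243) = 0.414052 ≈ 0.4141.
A–C: 10/22 sites differ → p ≈ 0.454545, d = −0.75 ln(1 − 0.60606) = 0.698667 ≈ 0.6987.
B–C: 9/22 sites differ → p ≈ 0.409091, d = −0.75 ln(1 − 0.545455) = 0.591344 ≈ 0.5913.

d(A,B) = 0.4141, d(A,C) = 0.6987, d(B,C) = 0.5913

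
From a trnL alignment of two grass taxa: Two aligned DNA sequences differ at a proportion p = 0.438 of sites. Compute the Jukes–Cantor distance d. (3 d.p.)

d = −(3/4) ln(1 − 4p/3) = −0.75 ln(1 − 0.584) = −0.75 ln(0.416)
  = −0.75 × (-0.877070) = 0.657803 substitutions/site.

0.658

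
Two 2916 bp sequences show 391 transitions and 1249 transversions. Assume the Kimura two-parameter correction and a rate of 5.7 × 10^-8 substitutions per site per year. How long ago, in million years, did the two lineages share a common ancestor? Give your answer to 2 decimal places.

P = 391/2916 ≈ 0.134088 and Q = 1249/2916 ≈ 0.428326.
Under the Kimura two-parameter model, d = −½ ln(1 − 2P − Q) − ¼ ln(1 − 2Q).
1 − 2P − Q = 0.303498, giving −½ ln(0.303498) = 0.596190.
1 − 2Q = 0.143348, giving −¼ ln(0.143348) = 0.485620.
d = 0.596190 + 0.485620 = 1.081810.
Under a molecular clock d = 2μt, so t = d/(2μ) = 1.081810 / (2 × 5.7 × 10^-8) = 9.49 million years.

9.49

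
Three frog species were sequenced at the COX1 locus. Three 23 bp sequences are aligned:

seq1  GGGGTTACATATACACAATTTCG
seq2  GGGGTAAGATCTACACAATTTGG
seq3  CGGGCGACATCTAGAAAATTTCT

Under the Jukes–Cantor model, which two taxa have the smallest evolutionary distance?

seq1 and seq2

seq1–seq2: 4/23 differ, p = 0.174, d = 0.198.
seq1–seq3: 7/23 differ, p = 0.304, d = 0.390.
seq2–seq3: 8/23 differ, p = 0.348, d = 0.467.
The smallest distance is between seq1 and seq2.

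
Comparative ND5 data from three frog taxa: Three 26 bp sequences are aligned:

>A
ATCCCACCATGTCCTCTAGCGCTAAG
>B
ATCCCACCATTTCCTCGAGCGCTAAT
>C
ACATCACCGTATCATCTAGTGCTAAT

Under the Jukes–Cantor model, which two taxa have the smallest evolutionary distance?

A–B: 3/26 differ, p = 0.115, d = 0.125.
A–C: 8/26 differ, p = 0.308, d = 0.396.
B–C: 8/26 differ, p = 0.308, d = 0.396.
The smallest distance is between A and B.

A and B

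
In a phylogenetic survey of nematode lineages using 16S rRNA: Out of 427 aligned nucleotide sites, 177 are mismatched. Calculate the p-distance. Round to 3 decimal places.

0.415

p = 177/427 = 0.414519… ≈ 0.415 (to 3 d.p.).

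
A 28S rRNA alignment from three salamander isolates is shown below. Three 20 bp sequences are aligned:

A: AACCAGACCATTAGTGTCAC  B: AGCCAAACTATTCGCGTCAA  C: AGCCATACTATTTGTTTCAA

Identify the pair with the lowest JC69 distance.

A–B: 6/20 differ, p = 0.300, d = 0.383.
A–C: 6/20 differ, p = 0.300, d = 0.383.
B–C: 4/20 differ, p = 0.200, d = 0.233.
The smallest distance is between B and C.

B and C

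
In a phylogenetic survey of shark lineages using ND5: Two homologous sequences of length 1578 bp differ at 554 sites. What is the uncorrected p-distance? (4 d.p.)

0.3511

p = 554/1578 = 0.351077… ≈ 0.3511 (to 4 d.p.).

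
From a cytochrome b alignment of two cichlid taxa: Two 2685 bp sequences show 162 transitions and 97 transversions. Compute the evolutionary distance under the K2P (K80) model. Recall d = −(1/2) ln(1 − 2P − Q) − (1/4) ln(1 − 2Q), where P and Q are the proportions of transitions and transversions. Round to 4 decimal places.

P = 162/2685 ≈ 0.060335 and Q = 97/2685 ≈ 0.036127.
Under the Kimura two-parameter model, d = −½ ln(1 − 2P − Q) − ¼ ln(1 − 2Q).
1 − 2P − Q = 0.843203, giving −½ ln(0.843203) = 0.085274.
1 − 2Q = 0.927746, giving −¼ ln(0.927746) = 0.018749.
d = 0.085274 + 0.018749 = 0.104023.

0.1040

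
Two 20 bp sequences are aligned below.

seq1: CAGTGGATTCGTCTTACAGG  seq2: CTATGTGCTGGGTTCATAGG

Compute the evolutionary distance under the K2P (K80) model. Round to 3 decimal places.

0.932

Of 20 sites, 6 differences are transitions and 4 are transversions, so P = 6/20 = 0.3 and Q = 4/20 = 0.2.
Under the Kimura two-parameter model, d = −½ ln(1 − 2P − Q) − ¼ ln(1 − 2Q).
1 − 2P − Q = 0.2, giving −½ ln(0.2) = 0.804719.
1 − 2Q = 0.6, giving −¼ ln(0.6) = 0.127706.
d = 0.804719 + 0.127706 = 0.932425.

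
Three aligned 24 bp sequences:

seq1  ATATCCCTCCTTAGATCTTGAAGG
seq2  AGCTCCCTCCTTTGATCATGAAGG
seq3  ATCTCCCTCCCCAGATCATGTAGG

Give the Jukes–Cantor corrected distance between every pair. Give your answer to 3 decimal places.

d(seq1,seq2) = 0.188, d(seq1,seq3) = 0.244, d(seq2,seq3) = 0.244

seq1–seq2: 4/24 sites differ → p ≈ 0.166667, d = −0.75 ln(1 − 0.222223) = 0.188487 ≈ 0.188.
seq1–seq3: 5/24 sites differ → p ≈ 0.208333, d = −0.75 ln(1 − 0.277777) = 0.244066 ≈ 0.244.
seq2–seq3: 5/24 sites differ → p ≈ 0.208333, d = −0.75 ln(1 − 0.277777) = 0.244066 ≈ 0.244.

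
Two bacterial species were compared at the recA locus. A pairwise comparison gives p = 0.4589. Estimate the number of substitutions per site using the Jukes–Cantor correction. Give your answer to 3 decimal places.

d = −(3/4) ln(1 − 4p/3) = −0.75 ln(1 − 0.611867) = −0.75 ln(0.388133)
  = −0.75 × (-0.946407) = 0.709805 substitutions/site.

0.710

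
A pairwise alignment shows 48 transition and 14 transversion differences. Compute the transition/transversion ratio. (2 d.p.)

3.43

R = 48/14 = 3.428571… ≈ 3.43 (to 2 d.p.).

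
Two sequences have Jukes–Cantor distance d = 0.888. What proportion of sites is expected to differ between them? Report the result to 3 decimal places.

p = (3/4)(1 − e^(−4d/3)) = 0.75 × (1 − e^(-1.184)) = 0.75 × (1 − 0.306052) = 0.520461.

0.520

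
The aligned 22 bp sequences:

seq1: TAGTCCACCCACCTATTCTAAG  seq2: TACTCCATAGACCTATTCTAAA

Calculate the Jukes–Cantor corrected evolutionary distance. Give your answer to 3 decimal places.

0.271

The sequences differ at 5 of 22 sites (3, 8, 9, 10, 22), so p = 5/22 ≈ 0.227273.
d = −(3/4) ln(1 − 4p/3) = −0.75 ln(1 − 0.303031) = −0.75 ln(0.696969)
  = −0.75 × (-0.361014) = 0.270761 substitutions/site.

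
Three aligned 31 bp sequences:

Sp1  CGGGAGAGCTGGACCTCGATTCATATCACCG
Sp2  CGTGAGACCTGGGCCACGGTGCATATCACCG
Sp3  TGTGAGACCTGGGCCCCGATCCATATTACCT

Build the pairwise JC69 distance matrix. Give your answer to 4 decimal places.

d(Sp1,Sp2) = 0.2239, d(Sp1,Sp3) = 0.3163, d(Sp2,Sp3) = 0.2239

Sp1–Sp2: 6/31 sites differ → p ≈ 0.193548, d = −0.75 ln(1 − 0.258064) = 0.223869 ≈ 0.2239.
Sp1–Sp3: 8/31 sites differ → p ≈ 0.258065, d = −0.75 ln(1 − 0.344087) = 0.316295 ≈ 0.3163.
Sp2–Sp3: 6/31 sites differ → p ≈ 0.193548, d = −0.75 ln(1 − 0.258064) = 0.223869 ≈ 0.2239.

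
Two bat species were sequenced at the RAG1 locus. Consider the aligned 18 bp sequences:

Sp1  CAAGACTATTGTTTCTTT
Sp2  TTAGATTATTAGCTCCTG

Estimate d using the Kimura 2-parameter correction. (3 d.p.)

Of 18 sites, 5 differences are transitions and 3 are transversions, so P = 5/18 ≈ 0.277778 and Q = 3/18 ≈ 0.166667.
Under the Kimura two-parameter model, d = −½ ln(1 − 2P − Q) − ¼ ln(1 − 2Q).
1 − 2P − Q = 0.277777, giving −½ ln(0.277777) = 0.640468.
1 − 2Q = 0.666666, giving −¼ ln(0.666666) = 0.101367.
d = 0.640468 + 0.101367 = 0.741835.

0.742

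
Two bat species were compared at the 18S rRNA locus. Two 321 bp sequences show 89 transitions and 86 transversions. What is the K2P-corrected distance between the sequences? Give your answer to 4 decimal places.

P = 89/321 ≈ 0.277259 and Q = 86/321 ≈ 0.267913.
Under the Kimura two-parameter model, d = −½ ln(1 − 2P − Q) − ¼ ln(1 − 2Q).
1 − 2P − Q = 0.177569, giving −½ ln(0.177569) = 0.864198.
1 − 2Q = 0.464174, giving −¼ ln(0.464174) = 0.191874.
d = 0.864198 + 0.191874 = 1.056072.

1.0561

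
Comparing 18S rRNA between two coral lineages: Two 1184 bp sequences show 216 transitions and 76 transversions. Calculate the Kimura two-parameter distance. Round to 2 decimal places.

0.31

P = 216/1184 ≈ 0.182432 and Q = 76/1184 ≈ 0.064189.
Under the Kimura two-parameter model, d = −½ ln(1 − 2P − Q) − ¼ ln(1 − 2Q).
1 − 2P − Q = 0.570947, giving −½ ln(0.570947) = 0.280229.
1 − 2Q = 0.871622, giving −¼ ln(0.871622) = 0.034350.
d = 0.280229 + 0.034350 = 0.314579.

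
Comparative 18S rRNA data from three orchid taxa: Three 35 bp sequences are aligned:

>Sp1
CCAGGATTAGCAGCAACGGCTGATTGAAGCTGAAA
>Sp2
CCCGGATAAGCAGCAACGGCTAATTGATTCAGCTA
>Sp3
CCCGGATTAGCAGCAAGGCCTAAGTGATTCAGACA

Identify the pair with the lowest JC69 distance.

Sp2 and Sp3

Sp1–Sp2: 8/35 differ, p = 0.229, d = 0.273.
Sp1–Sp3: 9/35 differ, p = 0.257, d = 0.315.
Sp2–Sp3: 6/35 differ, p = 0.171, d = 0.195.
The smallest distance is between Sp2 and Sp3.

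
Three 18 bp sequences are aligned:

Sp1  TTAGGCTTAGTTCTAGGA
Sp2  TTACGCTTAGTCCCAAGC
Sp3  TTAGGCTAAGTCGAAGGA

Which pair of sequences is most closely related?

Sp1–Sp2: 5/18 differ, p = 0.278, d = 0.347.
Sp1–Sp3: 4/18 differ, p = 0.222, d = 0.264.
Sp2–Sp3: 6/18 differ, p = 0.333, d = 0.441.
The smallest distance is between Sp1 and Sp3.

Sp1 and Sp3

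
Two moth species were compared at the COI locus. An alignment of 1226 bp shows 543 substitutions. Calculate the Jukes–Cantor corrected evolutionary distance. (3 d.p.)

0.670

p = 543/1226 ≈ 0.442904.
d = −(3/4) ln(1 − 4p/3) = −0.75 ln(1 − 0.590539) = −0.75 ln(0.409461)
  = −0.75 × (-0.892914) = 0.669686 substitutions/site.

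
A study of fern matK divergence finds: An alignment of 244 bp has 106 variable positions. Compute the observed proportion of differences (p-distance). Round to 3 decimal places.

0.434

p = 106/244 = 0.434426… ≈ 0.434 (to 3 d.p.).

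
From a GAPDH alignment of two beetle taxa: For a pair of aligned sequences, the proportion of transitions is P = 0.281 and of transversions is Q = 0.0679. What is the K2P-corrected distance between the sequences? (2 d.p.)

Under the Kimura two-parameter model, d = −½ ln(1 − 2P − Q) − ¼ ln(1 − 2Q).
1 − 2P − Q = 0.3701, giving −½ ln(0.3701) = 0.496991.
1 − 2Q = 0.8642, giving −¼ ln(0.8642) = 0.036488.
d = 0.496991 + 0.036488 = 0.533479.

0.53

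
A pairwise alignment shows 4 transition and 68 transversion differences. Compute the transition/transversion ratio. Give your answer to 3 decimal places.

R = 4/68 = 0.058823… ≈ 0.059 (to 3 d.p.).

0.059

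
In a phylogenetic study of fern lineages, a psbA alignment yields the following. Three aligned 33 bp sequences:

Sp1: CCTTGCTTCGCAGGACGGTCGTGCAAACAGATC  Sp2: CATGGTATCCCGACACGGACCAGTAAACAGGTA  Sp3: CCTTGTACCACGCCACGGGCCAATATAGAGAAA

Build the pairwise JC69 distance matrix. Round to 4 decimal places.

Sp1–Sp2: 14/33 sites differ → p ≈ 0.424242, d = −0.75 ln(1 − 0.565656) = 0.625439 ≈ 0.6254.
Sp1–Sp3: 16/33 sites differ → p ≈ 0.484848, d = −0.75 ln(1 − 0.646464) = 0.779827 ≈ 0.7798.
Sp2–Sp3: 11/33 sites differ → p ≈ 0.333333, d = −0.75 ln(1 − 0.444444) = 0.440839 ≈ 0.4408.

d(Sp1,Sp2) = 0.6254, d(Sp1,Sp3) = 0.7798, d(Sp2,Sp3) = 0.4408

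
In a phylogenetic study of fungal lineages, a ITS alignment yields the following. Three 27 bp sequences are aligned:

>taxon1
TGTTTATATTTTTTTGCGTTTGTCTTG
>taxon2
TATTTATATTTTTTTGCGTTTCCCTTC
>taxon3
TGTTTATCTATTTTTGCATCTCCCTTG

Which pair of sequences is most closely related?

taxon1–taxon2: 4/27 differ, p = 0.148, d = 0.165.
taxon1–taxon3: 6/27 differ, p = 0.222, d = 0.264.
taxon2–taxon3: 6/27 differ, p = 0.222, d = 0.264.
The smallest distance is between taxon1 and taxon2.

taxon1 and taxon2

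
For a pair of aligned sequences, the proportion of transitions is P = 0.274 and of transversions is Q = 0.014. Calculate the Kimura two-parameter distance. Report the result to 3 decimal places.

Under the Kimura two-parameter model, d = −½ ln(1 − 2P − Q) − ¼ ln(1 − 2Q).
1 − 2P − Q = 0.438, giving −½ ln(0.438) = 0.412768.
1 − 2Q = 0.972, giving −¼ ln(0.972) = 0.007100.
d = 0.412768 + 0.007100 = 0.419868.

0.420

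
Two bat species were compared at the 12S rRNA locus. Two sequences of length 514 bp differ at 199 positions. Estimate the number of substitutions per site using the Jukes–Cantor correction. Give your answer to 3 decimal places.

0.545

p = 199/514 ≈ 0.38716.
d = −(3/4) ln(1 − 4p/3) = −0.75 ln(1 − 0.516213) = −0.75 ln(0.483787)
  = −0.75 × (-0.726111) = 0.544583 substitutions/site.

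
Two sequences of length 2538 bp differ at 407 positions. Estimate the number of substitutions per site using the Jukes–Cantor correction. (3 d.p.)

p = 407/2538 ≈ 0.160362.
d = −(3/4) ln(1 − 4p/3) = −0.75 ln(1 − 0.213816) = −0.75 ln(0.786184)
  = −0.75 × (-0.240564) = 0.180423 substitutions/site.

0.180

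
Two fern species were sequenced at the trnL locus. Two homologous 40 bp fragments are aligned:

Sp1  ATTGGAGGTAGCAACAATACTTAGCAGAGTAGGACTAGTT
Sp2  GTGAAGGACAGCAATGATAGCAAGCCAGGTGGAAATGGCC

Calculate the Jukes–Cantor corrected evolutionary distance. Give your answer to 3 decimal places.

0.903

The sequences differ at 21 of 40 sites, so p = 21/40 = 0.525.
d = −(3/4) ln(1 − 4p/3) = −0.75 ln(1 − 0.7) = −0.75 ln(0.3)
  = −0.75 × (-1.203973) = 0.902980 substitutions/site.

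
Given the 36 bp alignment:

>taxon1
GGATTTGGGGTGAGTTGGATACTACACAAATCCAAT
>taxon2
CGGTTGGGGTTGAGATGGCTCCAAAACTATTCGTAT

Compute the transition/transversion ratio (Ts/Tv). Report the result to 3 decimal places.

Transitions are A↔G and C↔T; transversions are all other mismatches.
Transitions: 1. Transversions: 12.
R = 1/12 = 0.083333… ≈ 0.083 (to 3 d.p.).

0.083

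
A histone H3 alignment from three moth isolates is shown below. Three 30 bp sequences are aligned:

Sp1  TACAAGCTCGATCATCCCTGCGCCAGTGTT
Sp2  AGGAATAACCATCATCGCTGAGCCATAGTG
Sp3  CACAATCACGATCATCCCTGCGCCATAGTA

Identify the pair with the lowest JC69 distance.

Sp1 and Sp3

Sp1–Sp2: 12/30 differ, p = 0.400, d = 0.572.
Sp1–Sp3: 6/30 differ, p = 0.200, d = 0.233.
Sp2–Sp3: 8/30 differ, p = 0.267, d = 0.330.
The smallest distance is between Sp1 and Sp3.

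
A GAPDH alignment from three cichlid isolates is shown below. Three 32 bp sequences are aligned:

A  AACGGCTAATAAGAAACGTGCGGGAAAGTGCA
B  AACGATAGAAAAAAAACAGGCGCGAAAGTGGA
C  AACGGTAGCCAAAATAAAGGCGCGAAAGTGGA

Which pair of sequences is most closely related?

B and C

A–B: 10/32 differ, p = 0.313, d = 0.404.
A–C: 12/32 differ, p = 0.375, d = 0.520.
B–C: 5/32 differ, p = 0.156, d = 0.175.
The smallest distance is between B and C.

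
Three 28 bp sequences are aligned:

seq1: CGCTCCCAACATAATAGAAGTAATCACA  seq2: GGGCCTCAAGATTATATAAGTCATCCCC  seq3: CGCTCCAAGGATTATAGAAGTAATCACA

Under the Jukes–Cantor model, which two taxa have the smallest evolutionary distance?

seq1–seq2: 10/28 differ, p = 0.357, d = 0.485.
seq1–seq3: 4/28 differ, p = 0.143, d = 0.158.
seq2–seq3: 10/28 differ, p = 0.357, d = 0.485.
The smallest distance is between seq1 and seq3.

seq1 and seq3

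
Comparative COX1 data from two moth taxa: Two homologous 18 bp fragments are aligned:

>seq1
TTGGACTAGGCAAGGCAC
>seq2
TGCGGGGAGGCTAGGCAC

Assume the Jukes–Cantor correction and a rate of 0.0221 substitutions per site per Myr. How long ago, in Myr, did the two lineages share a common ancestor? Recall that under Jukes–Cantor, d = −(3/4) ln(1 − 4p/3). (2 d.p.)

The sequences differ at 6 of 18 sites (2, 3, 5, 6, 7, 12), so p = 6/18 ≈ 0.333333.
d = −(3/4) ln(1 − 4p/3) = −0.75 ln(1 − 0.444444) = −0.75 ln(0.555556)
  = −0.75 × (-0.587786) = 0.440840 substitutions/site.
Under a molecular clock d = 2μt, so t = d/(2μ) = 0.440840 / (2 × 0.0221) = 9.97 Myr.

9.97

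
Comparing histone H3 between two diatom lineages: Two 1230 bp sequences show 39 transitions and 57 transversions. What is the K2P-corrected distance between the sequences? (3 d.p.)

P = 39/1230 ≈ 0.031707 and Q = 57/1230 ≈ 0.046341.
Under the Kimura two-parameter model, d = −½ ln(1 − 2P − Q) − ¼ ln(1 − 2Q).
1 − 2P − Q = 0.890245, giving −½ ln(0.890245) = 0.058129.
1 − 2Q = 0.907318, giving −¼ ln(0.907318) = 0.024316.
d = 0.058129 + 0.024316 = 0.082445.

0.082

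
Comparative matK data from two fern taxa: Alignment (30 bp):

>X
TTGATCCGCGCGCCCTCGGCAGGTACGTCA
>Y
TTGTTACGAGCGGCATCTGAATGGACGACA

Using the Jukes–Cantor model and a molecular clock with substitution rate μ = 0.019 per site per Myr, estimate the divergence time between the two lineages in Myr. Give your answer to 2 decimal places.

The sequences differ at 10 of 30 sites (4, 6, 9, 13, 15, 18, 20, 22, 24, 28), so p = 10/30 ≈ 0.333333.
d = −(3/4) ln(1 − 4p/3) = −0.75 ln(1 − 0.444444) = −0.75 ln(0.555556)
  = −0.75 × (-0.587786) = 0.440840 substitutions/site.
Under a molecular clock d = 2μt, so t = d/(2μ) = 0.440840 / (2 × 0.019) = 11.60 Myr.

11.60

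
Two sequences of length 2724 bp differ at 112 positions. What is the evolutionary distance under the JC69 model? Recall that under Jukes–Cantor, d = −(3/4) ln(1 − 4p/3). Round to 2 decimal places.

p = 112/2724 ≈ 0.041116.
d = −(3/4) ln(1 − 4p/3) = −0.75 ln(1 − 0.054821) = −0.75 ln(0.945179)
  = −0.75 × (-0.056381) = 0.042286 substitutions/site.

0.04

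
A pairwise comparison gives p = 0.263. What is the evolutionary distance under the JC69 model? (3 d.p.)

d = −(3/4) ln(1 − 4p/3) = −0.75 ln(1 − 0.350667) = −0.75 ln(0.649333)
  = −0.75 × (-0.431810) = 0.323858 substitutions/site.

0.324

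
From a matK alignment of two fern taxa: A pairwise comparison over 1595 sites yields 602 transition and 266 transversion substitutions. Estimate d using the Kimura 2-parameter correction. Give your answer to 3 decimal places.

P = 602/1595 ≈ 0.377429 and Q = 266/1595 ≈ 0.166771.
Under the Kimura two-parameter model, d = −½ ln(1 − 2P − Q) − ¼ ln(1 − 2Q).
1 − 2P − Q = 0.078371, giving −½ ln(0.078371) = 1.273151.
1 − 2Q = 0.666458, giving −¼ ln(0.666458) = 0.101445.
d = 1.273151 + 0.101445 = 1.374596.

1.375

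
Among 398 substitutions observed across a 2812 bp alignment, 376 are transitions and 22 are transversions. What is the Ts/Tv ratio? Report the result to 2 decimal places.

R = 376/22 = 17.090909… ≈ 17.09 (to 2 d.p.).

17.09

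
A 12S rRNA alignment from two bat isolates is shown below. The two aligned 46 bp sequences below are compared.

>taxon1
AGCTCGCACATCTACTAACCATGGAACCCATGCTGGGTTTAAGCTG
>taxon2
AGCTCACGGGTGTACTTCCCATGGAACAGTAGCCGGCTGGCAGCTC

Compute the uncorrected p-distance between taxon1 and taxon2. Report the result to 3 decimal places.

0.370

The sequences differ at 17 of 46 positions.
p = 17/46 = 0.369565… ≈ 0.370 (to 3 d.p.).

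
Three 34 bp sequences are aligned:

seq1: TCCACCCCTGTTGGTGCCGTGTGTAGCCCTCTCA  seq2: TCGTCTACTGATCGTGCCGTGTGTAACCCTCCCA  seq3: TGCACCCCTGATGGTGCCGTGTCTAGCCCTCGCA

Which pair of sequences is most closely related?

seq1–seq2: 8/34 differ, p = 0.235, d = 0.282.
seq1–seq3: 4/34 differ, p = 0.118, d = 0.128.
seq2–seq3: 9/34 differ, p = 0.265, d = 0.326.
The smallest distance is between seq1 and seq3.

seq1 and seq3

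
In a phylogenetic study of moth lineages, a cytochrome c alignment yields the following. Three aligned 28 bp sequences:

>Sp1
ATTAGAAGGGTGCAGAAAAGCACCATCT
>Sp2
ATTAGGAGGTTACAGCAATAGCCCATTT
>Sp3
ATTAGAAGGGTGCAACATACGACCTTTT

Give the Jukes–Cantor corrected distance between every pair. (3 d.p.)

d(Sp1,Sp2) = 0.420, d(Sp1,Sp3) = 0.304, d(Sp2,Sp3) = 0.420

Sp1–Sp2: 9/28 sites differ → p ≈ 0.321429, d = −0.75 ln(1 − 0.428572) = 0.419713 ≈ 0.420.
Sp1–Sp3: 7/28 sites differ → p = 0.25, d = −0.75 ln(1 − 0.333333) = 0.304098 ≈ 0.304.
Sp2–Sp3: 9/28 sites differ → p ≈ 0.321429, d = −0.75 ln(1 − 0.428572) = 0.419713 ≈ 0.420.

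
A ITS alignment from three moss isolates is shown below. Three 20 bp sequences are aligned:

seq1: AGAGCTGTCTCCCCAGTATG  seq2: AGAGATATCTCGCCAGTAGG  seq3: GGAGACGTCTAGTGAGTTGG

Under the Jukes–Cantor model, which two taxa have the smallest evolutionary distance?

seq1 and seq2

seq1–seq2: 4/20 differ, p = 0.200, d = 0.233.
seq1–seq3: 9/20 differ, p = 0.450, d = 0.687.
seq2–seq3: 7/20 differ, p = 0.350, d = 0.471.
The smallest distance is between seq1 and seq2.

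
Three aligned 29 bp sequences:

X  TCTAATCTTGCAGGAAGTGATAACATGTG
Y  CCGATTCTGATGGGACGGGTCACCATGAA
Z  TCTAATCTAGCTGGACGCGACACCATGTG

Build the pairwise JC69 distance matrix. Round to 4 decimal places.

X–Y: 14/29 sites differ → p ≈ 0.482759, d = −0.75 ln(1 − 0.643679) = 0.773942 ≈ 0.7739.
X–Z: 6/29 sites differ → p ≈ 0.206897, d = −0.75 ln(1 − 0.275863) = 0.242081 ≈ 0.2421.
Y–Z: 11/29 sites differ → p ≈ 0.37931, d = −0.75 ln(1 − 0.505747) = 0.528531 ≈ 0.5285.

d(X,Y) = 0.7739, d(X,Z) = 0.2421, d(Y,Z) = 0.5285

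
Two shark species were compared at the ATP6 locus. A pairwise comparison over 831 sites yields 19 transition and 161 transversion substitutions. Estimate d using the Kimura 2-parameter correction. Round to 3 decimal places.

0.259

P = 19/831 ≈ 0.022864 and Q = 161/831 ≈ 0.193742.
Under the Kimura two-parameter model, d = −½ ln(1 − 2P − Q) − ¼ ln(1 − 2Q).
1 − 2P − Q = 0.76053, giving −½ ln(0.76053) = 0.136870.
1 − 2Q = 0.612516, giving −¼ ln(0.612516) = 0.122545.
d = 0.136870 + 0.122545 = 0.259415.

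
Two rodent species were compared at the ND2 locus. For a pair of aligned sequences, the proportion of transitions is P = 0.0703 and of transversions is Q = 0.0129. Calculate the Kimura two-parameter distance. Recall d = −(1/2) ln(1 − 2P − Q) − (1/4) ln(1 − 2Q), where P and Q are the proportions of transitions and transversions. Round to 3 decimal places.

0.090

Under the Kimura two-parameter model, d = −½ ln(1 − 2P − Q) − ¼ ln(1 − 2Q).
1 − 2P − Q = 0.8465, giving −½ ln(0.8465) = 0.083323.
1 − 2Q = 0.9742, giving −¼ ln(0.9742) = 0.006535.
d = 0.083323 + 0.006535 = 0.089858.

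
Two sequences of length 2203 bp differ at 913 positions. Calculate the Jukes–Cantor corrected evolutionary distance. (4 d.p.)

p = 913/2203 ≈ 0.414435.
d = −(3/4) ln(1 − 4p/3) = −0.75 ln(1 − 0.55258) = −0.75 ln(0.44742)
  = −0.75 × (-0.804258) = 0.603194 substitutions/site.

0.6032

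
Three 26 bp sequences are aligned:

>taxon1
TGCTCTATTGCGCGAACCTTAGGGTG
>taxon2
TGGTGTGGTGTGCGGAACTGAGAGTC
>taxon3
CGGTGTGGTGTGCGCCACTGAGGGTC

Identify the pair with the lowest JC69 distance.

taxon1–taxon2: 10/26 differ, p = 0.385, d = 0.539.
taxon1–taxon3: 11/26 differ, p = 0.423, d = 0.623.
taxon2–taxon3: 4/26 differ, p = 0.154, d = 0.172.
The smallest distance is between taxon2 and taxon3.

taxon2 and taxon3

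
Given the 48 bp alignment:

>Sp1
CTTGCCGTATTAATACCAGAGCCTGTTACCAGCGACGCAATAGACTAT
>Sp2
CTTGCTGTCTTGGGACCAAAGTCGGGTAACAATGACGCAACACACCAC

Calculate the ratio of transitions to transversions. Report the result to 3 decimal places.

Transitions are A↔G and C↔T; transversions are all other mismatches.
Transitions: 10. Transversions: 6.
R = 10/6 = 1.666666… ≈ 1.667 (to 3 d.p.).

1.667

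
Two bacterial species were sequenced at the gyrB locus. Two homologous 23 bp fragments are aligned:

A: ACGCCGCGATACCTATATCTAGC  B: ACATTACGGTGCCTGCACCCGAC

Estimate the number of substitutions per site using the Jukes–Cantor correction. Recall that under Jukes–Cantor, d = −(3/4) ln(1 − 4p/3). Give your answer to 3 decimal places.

0.892

The sequences differ at 12 of 23 sites, so p = 12/23 ≈ 0.521739.
d = −(3/4) ln(1 − 4p/3) = −0.75 ln(1 − 0.695652) = −0.75 ln(0.304348)
  = −0.75 × (-1.189583) = 0.892187 substitutions/site.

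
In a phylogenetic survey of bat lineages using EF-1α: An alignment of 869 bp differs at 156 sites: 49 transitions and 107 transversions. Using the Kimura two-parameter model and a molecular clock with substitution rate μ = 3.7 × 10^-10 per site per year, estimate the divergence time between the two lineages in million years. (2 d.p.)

277.31

P = 49/869 ≈ 0.056387 and Q = 107/869 ≈ 0.12313.
Under the Kimura two-parameter model, d = −½ ln(1 − 2P − Q) − ¼ ln(1 − 2Q).
1 − 2P − Q = 0.764096, giving −½ ln(0.764096) = 0.134531.
1 − 2Q = 0.75374, giving −¼ ln(0.75374) = 0.070677.
d = 0.134531 + 0.070677 = 0.205208.
Under a molecular clock d = 2μt, so t = d/(2μ) = 0.205208 / (2 × 3.7 × 10^-10) = 277.31 million years.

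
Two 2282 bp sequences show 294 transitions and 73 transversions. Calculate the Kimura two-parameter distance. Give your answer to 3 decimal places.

0.188

P = 294/2282 ≈ 0.128834 and Q = 73/2282 ≈ 0.031989.
Under the Kimura two-parameter model, d = −½ ln(1 − 2P − Q) − ¼ ln(1 − 2Q).
1 − 2P − Q = 0.710343, giving −½ ln(0.710343) = 0.171004.
1 − 2Q = 0.936022, giving −¼ ln(0.936022) = 0.016529.
d = 0.171004 + 0.016529 = 0.187533.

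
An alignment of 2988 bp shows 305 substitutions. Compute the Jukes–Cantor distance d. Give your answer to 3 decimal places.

0.110

p = 305/2988 ≈ 0.102075.
d = −(3/4) ln(1 − 4p/3) = −0.75 ln(1 − 0.1361) = −0.75 ln(0.8639)
  = −0.75 × (-0.146298) = 0.109724 substitutions/site.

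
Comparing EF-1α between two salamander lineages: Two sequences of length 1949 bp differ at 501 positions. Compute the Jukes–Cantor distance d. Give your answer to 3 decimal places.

p = 501/1949 ≈ 0.257055.
d = −(3/4) ln(1 − 4p/3) = −0.75 ln(1 − 0.34274) = −0.75 ln(0.65726)
  = −0.75 × (-0.419676) = 0.314757 substitutions/site.

0.315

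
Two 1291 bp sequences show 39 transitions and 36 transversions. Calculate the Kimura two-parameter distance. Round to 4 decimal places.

0.0606

P = 39/1291 ≈ 0.030209 and Q = 36/1291 ≈ 0.027885.
Under the Kimura two-parameter model, d = −½ ln(1 − 2P − Q) − ¼ ln(1 − 2Q).
1 − 2P − Q = 0.911697, giving −½ ln(0.911697) = 0.046224.
1 − 2Q = 0.94423, giving −¼ ln(0.94423) = 0.014346.
d = 0.046224 + 0.014346 = 0.060570.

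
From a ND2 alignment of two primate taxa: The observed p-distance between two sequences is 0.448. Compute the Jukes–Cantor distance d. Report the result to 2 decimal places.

0.68

d = −(3/4) ln(1 − 4p/3) = −0.75 ln(1 − 0.597333) = −0.75 ln(0.402667)
  = −0.75 × (-0.909645) = 0.682234 substitutions/site.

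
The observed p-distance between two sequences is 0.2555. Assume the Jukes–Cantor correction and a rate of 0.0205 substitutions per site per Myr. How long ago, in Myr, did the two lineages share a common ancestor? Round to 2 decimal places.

7.62

d = −(3/4) ln(1 − 4p/3) = −0.75 ln(1 − 0.340667) = −0.75 ln(0.659333)
  = −0.75 × (-0.416527) = 0.312395 substitutions/site.
Under a molecular clock d = 2μt, so t = d/(2μ) = 0.312395 / (2 × 0.0205) = 7.62 Myr.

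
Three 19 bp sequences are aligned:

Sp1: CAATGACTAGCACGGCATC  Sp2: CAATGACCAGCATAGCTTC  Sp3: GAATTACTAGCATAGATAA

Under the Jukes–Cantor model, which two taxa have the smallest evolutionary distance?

Sp1–Sp2: 4/19 differ, p = 0.211, d = 0.247.
Sp1–Sp3: 8/19 differ, p = 0.421, d = 0.618.
Sp2–Sp3: 6/19 differ, p = 0.316, d = 0.410.
The smallest distance is between Sp1 and Sp2.

Sp1 and Sp2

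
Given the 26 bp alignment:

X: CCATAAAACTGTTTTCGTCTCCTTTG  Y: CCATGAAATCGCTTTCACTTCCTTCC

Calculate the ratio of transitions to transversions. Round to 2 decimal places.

Transitions are A↔G and C↔T; transversions are all other mismatches.
Transitions: 8. Transversions: 1.
R = 8/1 = 8.00.

8.00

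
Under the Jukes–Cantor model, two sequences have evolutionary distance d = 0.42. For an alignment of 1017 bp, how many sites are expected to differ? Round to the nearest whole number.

Invert JC69: p = (3/4)(1 − e^(−4d/3)) = 0.75 × (1 − e^(-0.56)) = 0.75 × (1 − 0.571209) = 0.321593.
Expected differing sites = pL ≈ 0.321593 × 1017 = 327.060081 ≈ 327.

327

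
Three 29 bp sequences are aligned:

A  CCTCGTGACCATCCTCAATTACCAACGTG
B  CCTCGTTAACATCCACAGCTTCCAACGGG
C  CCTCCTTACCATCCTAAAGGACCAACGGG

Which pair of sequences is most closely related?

A–B: 7/29 differ, p = 0.241, d = 0.291.
A–C: 6/29 differ, p = 0.207, d = 0.242.
B–C: 8/29 differ, p = 0.276, d = 0.344.
The smallest distance is between A and C.

A and C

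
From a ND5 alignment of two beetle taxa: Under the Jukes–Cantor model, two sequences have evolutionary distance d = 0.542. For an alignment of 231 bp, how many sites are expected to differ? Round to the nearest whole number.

89

Invert JC69: p = (3/4)(1 − e^(−4d/3)) = 0.75 × (1 − e^(-0.722667)) = 0.75 × (1 − 0.485456) = 0.385908.
Expected differing sites = pL ≈ 0.385908 × 231 = 89.144748 ≈ 89.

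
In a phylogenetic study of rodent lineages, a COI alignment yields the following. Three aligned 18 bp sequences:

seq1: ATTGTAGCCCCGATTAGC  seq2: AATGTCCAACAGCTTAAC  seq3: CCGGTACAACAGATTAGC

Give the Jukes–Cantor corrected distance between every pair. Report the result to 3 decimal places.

seq1–seq2: 8/18 sites differ → p ≈ 0.444444, d = −0.75 ln(1 − 0.592592) = 0.673455 ≈ 0.673.
seq1–seq3: 7/18 sites differ → p ≈ 0.388889, d = −0.75 ln(1 − 0.518519) = 0.548166 ≈ 0.548.
seq2–seq3: 6/18 sites differ → p ≈ 0.333333, d = −0.75 ln(1 − 0.444444) = 0.440839 ≈ 0.441.

d(seq1,seq2) = 0.673, d(seq1,seq3) = 0.548, d(seq2,seq3) = 0.441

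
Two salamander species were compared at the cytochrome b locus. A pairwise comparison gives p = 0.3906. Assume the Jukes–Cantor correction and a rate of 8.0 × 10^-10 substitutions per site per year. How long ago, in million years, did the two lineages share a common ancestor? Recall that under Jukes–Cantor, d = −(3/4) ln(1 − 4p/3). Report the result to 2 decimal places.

d = −(3/4) ln(1 − 4p/3) = −0.75 ln(1 − 0.5208) = −0.75 ln(0.4792)
  = −0.75 × (-0.735637) = 0.551728 substitutions/site.
Under a molecular clock d = 2μt, so t = d/(2μ) = 0.551728 / (2 × 8.0 × 10^-10) = 344.83 million years.

344.83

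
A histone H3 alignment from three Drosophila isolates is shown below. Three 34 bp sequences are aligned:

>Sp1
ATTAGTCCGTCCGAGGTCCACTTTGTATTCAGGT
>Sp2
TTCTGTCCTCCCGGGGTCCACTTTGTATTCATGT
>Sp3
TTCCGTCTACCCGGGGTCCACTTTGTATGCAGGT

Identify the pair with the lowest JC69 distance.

Sp1–Sp2: 7/34 differ, p = 0.206, d = 0.241.
Sp1–Sp3: 8/34 differ, p = 0.235, d = 0.282.
Sp2–Sp3: 5/34 differ, p = 0.147, d = 0.164.
The smallest distance is between Sp2 and Sp3.

Sp2 and Sp3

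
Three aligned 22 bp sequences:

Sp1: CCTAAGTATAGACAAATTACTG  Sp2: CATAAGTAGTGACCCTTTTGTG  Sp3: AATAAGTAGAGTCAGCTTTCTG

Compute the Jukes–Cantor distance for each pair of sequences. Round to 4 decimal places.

Sp1–Sp2: 8/22 sites differ → p ≈ 0.363636, d = −0.75 ln(1 − 0.484848) = 0.497470 ≈ 0.4975.
Sp1–Sp3: 7/22 sites differ → p ≈ 0.318182, d = −0.75 ln(1 − 0.424243) = 0.414052 ≈ 0.4141.
Sp2–Sp3: 7/22 sites differ → p ≈ 0.318182, d = −0.75 ln(1 − 0.424243) = 0.414052 ≈ 0.4141.

d(Sp1,Sp2) = 0.4975, d(Sp1,Sp3) = 0.4141, d(Sp2,Sp3) = 0.4141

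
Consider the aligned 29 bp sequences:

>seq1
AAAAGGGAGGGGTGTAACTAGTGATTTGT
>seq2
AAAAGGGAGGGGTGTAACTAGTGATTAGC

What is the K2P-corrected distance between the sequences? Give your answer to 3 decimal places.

Of 29 sites, 1 differences are transitions and 1 are transversions, so P = 1/29 ≈ 0.034483 and Q = 1/29 ≈ 0.034483.
Under the Kimura two-parameter model, d = −½ ln(1 − 2P − Q) − ¼ ln(1 − 2Q).
1 − 2P − Q = 0.896551, giving −½ ln(0.896551) = 0.054600.
1 − 2Q = 0.931034, giving −¼ ln(0.931034) = 0.017865.
d = 0.054600 + 0.017865 = 0.072465.

0.072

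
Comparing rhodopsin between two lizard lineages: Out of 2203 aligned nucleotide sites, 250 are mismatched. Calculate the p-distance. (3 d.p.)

p = 250/2203 = 0.113481… ≈ 0.113 (to 3 d.p.).

0.113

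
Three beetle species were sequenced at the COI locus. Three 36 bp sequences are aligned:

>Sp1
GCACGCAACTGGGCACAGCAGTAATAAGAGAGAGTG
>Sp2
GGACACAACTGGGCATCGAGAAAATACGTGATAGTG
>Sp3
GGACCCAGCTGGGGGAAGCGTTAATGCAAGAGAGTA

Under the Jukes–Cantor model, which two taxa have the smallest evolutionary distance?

Sp1 and Sp2

Sp1–Sp2: 11/36 differ, p = 0.306, d = 0.392.
Sp1–Sp3: 12/36 differ, p = 0.333, d = 0.441.
Sp2–Sp3: 14/36 differ, p = 0.389, d = 0.548.
The smallest distance is between Sp1 and Sp2.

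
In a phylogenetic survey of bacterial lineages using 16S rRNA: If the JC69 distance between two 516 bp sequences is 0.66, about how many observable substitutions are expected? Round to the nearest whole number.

226

Invert JC69: p = (3/4)(1 − e^(−4d/3)) = 0.75 × (1 − e^(-0.88)) = 0.75 × (1 − 0.414783) = 0.438913.
Expected differing sites = pL ≈ 0.438913 × 516 = 226.479108 ≈ 226.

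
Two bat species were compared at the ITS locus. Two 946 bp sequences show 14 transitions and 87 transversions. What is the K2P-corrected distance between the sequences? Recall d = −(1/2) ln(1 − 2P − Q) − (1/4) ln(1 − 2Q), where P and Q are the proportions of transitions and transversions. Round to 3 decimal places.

P = 14/946 ≈ 0.014799 and Q = 87/946 ≈ 0.091966.
Under the Kimura two-parameter model, d = −½ ln(1 − 2P − Q) − ¼ ln(1 − 2Q).
1 − 2P − Q = 0.878436, giving −½ ln(0.878436) = 0.064806.
1 − 2Q = 0.816068, giving −¼ ln(0.816068) = 0.050814.
d = 0.064806 + 0.050814 = 0.115620.

0.116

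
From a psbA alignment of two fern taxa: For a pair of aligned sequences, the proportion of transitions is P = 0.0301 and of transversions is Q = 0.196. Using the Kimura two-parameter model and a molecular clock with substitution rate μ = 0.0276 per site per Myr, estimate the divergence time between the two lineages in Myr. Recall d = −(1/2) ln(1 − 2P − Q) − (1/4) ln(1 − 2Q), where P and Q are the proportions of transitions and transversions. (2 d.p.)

4.93

Under the Kimura two-parameter model, d = −½ ln(1 − 2P − Q) − ¼ ln(1 − 2Q).
1 − 2P − Q = 0.7438, giving −½ ln(0.7438) = 0.147992.
1 − 2Q = 0.608, giving −¼ ln(0.608) = 0.124395.
d = 0.147992 + 0.124395 = 0.272387.
Under a molecular clock d = 2μt, so t = d/(2μ) = 0.272387 / (2 × 0.0276) = 4.93 Myr.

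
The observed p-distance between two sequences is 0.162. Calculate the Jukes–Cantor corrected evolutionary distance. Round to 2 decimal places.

0.18

d = −(3/4) ln(1 − 4p/3) = −0.75 ln(1 − 0.216) = −0.75 ln(0.784)
  = −0.75 × (-0.243346) = 0.182510 substitutions/site.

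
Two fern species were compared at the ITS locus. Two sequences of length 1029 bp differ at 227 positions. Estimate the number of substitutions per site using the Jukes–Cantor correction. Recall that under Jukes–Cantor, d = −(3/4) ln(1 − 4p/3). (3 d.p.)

0.261

p = 227/1029 ≈ 0.220603.
d = −(3/4) ln(1 − 4p/3) = −0.75 ln(1 − 0.294137) = −0.75 ln(0.705863)
  = −0.75 × (-0.348334) = 0.261251 substitutions/site.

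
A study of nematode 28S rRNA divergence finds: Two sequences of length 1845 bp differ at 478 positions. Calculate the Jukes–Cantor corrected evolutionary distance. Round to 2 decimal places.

0.32

p = 478/1845 ≈ 0.259079.
d = −(3/4) ln(1 − 4p/3) = −0.75 ln(1 − 0.345439) = −0.75 ln(0.654561)
  = −0.75 × (-0.423790) = 0.317843 substitutions/site.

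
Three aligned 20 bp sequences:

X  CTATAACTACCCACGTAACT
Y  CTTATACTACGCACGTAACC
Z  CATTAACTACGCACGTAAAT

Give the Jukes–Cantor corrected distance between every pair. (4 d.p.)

d(X,Y) = 0.3041, d(X,Z) = 0.2326, d(Y,Z) = 0.3041

X–Y: 5/20 sites differ → p = 0.25, d = −0.75 ln(1 − 0.333333) = 0.304098 ≈ 0.3041.
X–Z: 4/20 sites differ → p = 0.2, d = −0.75 ln(1 − 0.266667) = 0.232617 ≈ 0.2326.
Y–Z: 5/20 sites differ → p = 0.25, d = −0.75 ln(1 − 0.333333) = 0.304098 ≈ 0.3041.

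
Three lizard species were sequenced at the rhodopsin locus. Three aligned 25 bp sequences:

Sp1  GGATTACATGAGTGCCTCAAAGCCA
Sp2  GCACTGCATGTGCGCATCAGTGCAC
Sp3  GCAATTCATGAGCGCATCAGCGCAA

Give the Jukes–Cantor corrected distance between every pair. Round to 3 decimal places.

Sp1–Sp2: 10/25 sites differ → p = 0.4, d = −0.75 ln(1 − 0.533333) = 0.571605 ≈ 0.572.
Sp1–Sp3: 8/25 sites differ → p = 0.32, d = −0.75 ln(1 − 0.426667) = 0.417216 ≈ 0.417.
Sp2–Sp3: 5/25 sites differ → p = 0.2, d = −0.75 ln(1 − 0.266667) = 0.232617 ≈ 0.233.

d(Sp1,Sp2) = 0.572, d(Sp1,Sp3) = 0.417, d(Sp2,Sp3) = 0.233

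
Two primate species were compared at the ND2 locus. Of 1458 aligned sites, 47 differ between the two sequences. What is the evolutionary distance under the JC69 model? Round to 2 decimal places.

0.03

p = 47/1458 ≈ 0.032236.
d = −(3/4) ln(1 − 4p/3) = −0.75 ln(1 − 0.042981) = −0.75 ln(0.957019)
  = −0.75 × (-0.043932) = 0.032949 substitutions/site.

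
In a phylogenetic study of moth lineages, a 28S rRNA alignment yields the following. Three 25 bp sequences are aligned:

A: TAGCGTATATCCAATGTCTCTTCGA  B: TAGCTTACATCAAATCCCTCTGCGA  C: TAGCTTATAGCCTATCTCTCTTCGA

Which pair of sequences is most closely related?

A and C

A–B: 6/25 differ, p = 0.240, d = 0.289.
A–C: 4/25 differ, p = 0.160, d = 0.180.
B–C: 6/25 differ, p = 0.240, d = 0.289.
The smallest distance is between A and C.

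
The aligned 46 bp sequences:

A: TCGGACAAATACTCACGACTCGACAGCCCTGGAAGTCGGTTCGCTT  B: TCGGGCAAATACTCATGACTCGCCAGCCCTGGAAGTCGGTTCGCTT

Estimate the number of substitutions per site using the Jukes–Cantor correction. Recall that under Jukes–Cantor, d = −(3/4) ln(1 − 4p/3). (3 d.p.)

The sequences differ at 3 of 46 sites (5, 16, 23), so p = 3/46 ≈ 0.065217.
d = −(3/4) ln(1 − 4p/3) = −0.75 ln(1 − 0.086956) = −0.75 ln(0.913044)
  = −0.75 × (-0.090971) = 0.068228 substitutions/site.

0.068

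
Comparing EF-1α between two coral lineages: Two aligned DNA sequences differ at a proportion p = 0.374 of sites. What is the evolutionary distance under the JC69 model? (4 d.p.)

0.5179

d = −(3/4) ln(1 − 4p/3) = −0.75 ln(1 − 0.498667) = −0.75 ln(0.501333)
  = −0.75 × (-0.690485) = 0.517864 substitutions/site.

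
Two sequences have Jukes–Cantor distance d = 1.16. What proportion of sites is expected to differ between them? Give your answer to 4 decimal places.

p = (3/4)(1 − e^(−4d/3)) = 0.75 × (1 − e^(-1.546667)) = 0.75 × (1 − 0.212957) = 0.590282.

0.5903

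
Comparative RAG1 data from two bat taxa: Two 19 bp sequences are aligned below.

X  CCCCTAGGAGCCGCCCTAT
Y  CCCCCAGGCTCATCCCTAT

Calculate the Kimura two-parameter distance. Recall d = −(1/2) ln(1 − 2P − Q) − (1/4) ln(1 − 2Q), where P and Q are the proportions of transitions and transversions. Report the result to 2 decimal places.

0.33

Of 19 sites, 1 differences are transitions and 4 are transversions, so P = 1/19 ≈ 0.052632 and Q = 4/19 ≈ 0.210526.
Under the Kimura two-parameter model, d = −½ ln(1 − 2P − Q) − ¼ ln(1 − 2Q).
1 − 2P − Q = 0.68421, giving −½ ln(0.68421) = 0.189745.
1 − 2Q = 0.578948, giving −¼ ln(0.578948) = 0.136636.
d = 0.189745 + 0.136636 = 0.326381.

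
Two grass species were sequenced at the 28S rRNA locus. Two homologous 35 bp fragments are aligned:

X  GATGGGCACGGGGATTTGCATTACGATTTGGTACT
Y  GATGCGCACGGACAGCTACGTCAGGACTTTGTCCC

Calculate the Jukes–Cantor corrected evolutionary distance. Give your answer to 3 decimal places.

The sequences differ at 13 of 35 sites, so p = 13/35 ≈ 0.371429.
d = −(3/4) ln(1 − 4p/3) = −0.75 ln(1 − 0.495239) = −0.75 ln(0.504761)
  = −0.75 × (-0.683670) = 0.512753 substitutions/site.

0.513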